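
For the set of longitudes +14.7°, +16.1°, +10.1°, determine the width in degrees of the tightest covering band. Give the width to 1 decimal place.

Sort the longitudes: +10.1°, +14.7°, +16.1°.
Eastward gaps between consecutive values (wrapping around): 4.6°, 1.4°, 354.0°.
Largest gap = 354.0° ⇒ minimal covering band is its complement: 360° − 354.0° = 6.0°.
Band runs from +10.1° eastward to +16.1°.

6.0°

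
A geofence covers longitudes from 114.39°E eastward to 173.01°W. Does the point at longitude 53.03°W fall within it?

Band width going east from +114.39° to -173.01°: ((-173.01 − 114.39) mod 360) = 72.60°.
Offset of -53.03° east of the west edge: ((-53.03 − 114.39) mod 360) = 192.58°.
192.58° > 72.60° ⇒ outside.

No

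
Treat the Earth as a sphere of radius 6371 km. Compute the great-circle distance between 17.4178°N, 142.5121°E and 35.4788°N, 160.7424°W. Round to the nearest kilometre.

Δλ = -160.7424 − 142.5121 = -303.2545°; wrapped into (−180°, 180°]: 56.7455°.
Δφ = 35.4788 − 17.4178 = 18.0610°.
a = sin²(Δφ/2) + cos φ₁ · cos φ₂ · sin²(Δλ/2) = 0.200097.
c = 2·atan2(√a, √(1−a)) = 0.92754 rad → d = 6371·c ≈ 5909.34 km.

5909 km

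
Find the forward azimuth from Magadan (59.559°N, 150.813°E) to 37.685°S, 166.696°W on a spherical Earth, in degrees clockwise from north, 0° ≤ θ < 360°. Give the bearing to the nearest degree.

Δλ = -166.696 − 150.813 = -317.509°; wrapped into (−180°, 180°]: 42.491°.
θ = atan2( sin Δλ · cos φ₂ , cos φ₁ · sin φ₂ − sin φ₁ · cos φ₂ · cos Δλ )
  = atan2(0.53456, -0.81284) = 146.669° → normalised to [0°, 360°): 146.669°.

147°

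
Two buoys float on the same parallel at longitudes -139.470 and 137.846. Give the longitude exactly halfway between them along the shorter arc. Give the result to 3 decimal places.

Signed shortest Δλ from -139.470° to +137.846° is -82.684°.
Midpoint longitude = -139.470° + (-82.684°)/2 = -139.470° − 41.342° = -180.812°.
Normalise into (−180°, 180°]: +179.188°.
(The naïve average (-139.470 + +137.846)/2 = -0.812° is on the wrong side of the globe.)

+179.188°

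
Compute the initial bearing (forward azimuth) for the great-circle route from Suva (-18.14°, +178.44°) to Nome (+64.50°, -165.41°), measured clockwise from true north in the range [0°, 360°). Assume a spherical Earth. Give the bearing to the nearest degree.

7°

Δλ = -165.41 − 178.44 = -343.85°; wrapped into (−180°, 180°]: 16.15°.
θ = atan2( sin Δλ · cos φ₂ , cos φ₁ · sin φ₂ − sin φ₁ · cos φ₂ · cos Δλ )
  = atan2(0.11975, 0.98647) = 6.921° → normalised to [0°, 360°): 6.921°.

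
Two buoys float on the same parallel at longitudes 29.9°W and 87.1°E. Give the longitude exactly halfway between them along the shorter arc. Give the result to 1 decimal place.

Signed shortest Δλ from -29.9° to +87.1° is +117.0°.
Midpoint longitude = -29.9° + (+117.0°)/2 = -29.9° + 58.5° = +28.6°.

28.6°E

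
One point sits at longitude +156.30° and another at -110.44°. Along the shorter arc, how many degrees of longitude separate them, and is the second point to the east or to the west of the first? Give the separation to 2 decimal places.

Raw difference: -110.44 − 156.30 = -266.74°.
Normalise into (−180°, 180°]: -266.74° + 360° = 93.26°.
Positive ⇒ the second point lies to the east; separation 93.26°.

93.26° east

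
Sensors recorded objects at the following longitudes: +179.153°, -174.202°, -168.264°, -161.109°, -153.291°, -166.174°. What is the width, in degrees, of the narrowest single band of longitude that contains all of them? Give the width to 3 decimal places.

Sort the longitudes: -174.202°, -168.264°, -166.174°, -161.109°, -153.291°, +179.153°.
Eastward gaps between consecutive values (wrapping around): 5.938°, 2.090°, 5.065°, 7.818°, 332.444°, 6.645°.
Largest gap = 332.444° ⇒ minimal covering band is its complement: 360° − 332.444° = 27.556°.
Band runs from +179.153° eastward to -153.291°, crossing the antimeridian.

27.556°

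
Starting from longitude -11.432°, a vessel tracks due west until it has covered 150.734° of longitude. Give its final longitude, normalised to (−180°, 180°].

-162.166°

Start at -11.432°; shift −150.734° → -162.166°.
-162.166° already lies in (−180°, 180°].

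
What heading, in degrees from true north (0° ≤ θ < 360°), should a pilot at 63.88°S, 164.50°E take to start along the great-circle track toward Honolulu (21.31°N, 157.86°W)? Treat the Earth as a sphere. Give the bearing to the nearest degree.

Δλ = -157.86 − 164.50 = -322.36°; wrapped into (−180°, 180°]: 37.64°.
θ = atan2( sin Δλ · cos φ₂ , cos φ₁ · sin φ₂ − sin φ₁ · cos φ₂ · cos Δλ )
  = atan2(0.56894, 0.82238) = 34.677° → normalised to [0°, 360°): 34.677°.

35°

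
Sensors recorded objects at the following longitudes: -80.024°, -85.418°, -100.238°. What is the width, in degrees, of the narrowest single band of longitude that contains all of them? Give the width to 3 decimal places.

20.214°

Sort the longitudes: -100.238°, -85.418°, -80.024°.
Eastward gaps between consecutive values (wrapping around): 14.820°, 5.394°, 339.786°.
Largest gap = 339.786° ⇒ minimal covering band is its complement: 360° − 339.786° = 20.214°.
Band runs from -100.238° eastward to -80.024°.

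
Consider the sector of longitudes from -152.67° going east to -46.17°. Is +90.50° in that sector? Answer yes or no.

No

Band width going east from -152.67° to -46.17°: ((-46.17 − -152.67) mod 360) = 106.50°.
Offset of +90.50° east of the west edge: ((90.50 − -152.67) mod 360) = 243.17°.
243.17° > 106.50° ⇒ outside.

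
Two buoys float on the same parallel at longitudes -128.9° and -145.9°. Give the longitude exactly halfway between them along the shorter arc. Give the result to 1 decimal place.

Signed shortest Δλ from -128.9° to -145.9° is -17.0°.
Midpoint longitude = -128.9° + (-17.0°)/2 = -128.9° − 8.5° = -137.4°.

-137.4°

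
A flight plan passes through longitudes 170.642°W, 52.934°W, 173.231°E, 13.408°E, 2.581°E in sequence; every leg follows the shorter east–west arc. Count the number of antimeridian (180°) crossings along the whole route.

1

Leg 1: -170.642° → -52.934°, shortest Δλ = 117.708° (east) — does not cross 180°.
Leg 2: -52.934° → +173.231°, shortest Δλ = -133.835° (west) — crosses 180°.
Leg 3: +173.231° → +13.408°, shortest Δλ = -159.823° (west) — does not cross 180°.
Leg 4: +13.408° → +2.581°, shortest Δλ = -10.827° (west) — does not cross 180°.
Total crossings: 1.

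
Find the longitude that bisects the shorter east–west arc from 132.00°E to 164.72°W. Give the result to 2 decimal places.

Signed shortest Δλ from +132.00° to -164.72° is +63.28°.
Midpoint longitude = +132.00° + (+63.28°)/2 = +132.00° + 31.64° = +163.64°.
(The naïve average (+132.00 + -164.72)/2 = -16.36° is on the wrong side of the globe.)

163.64°E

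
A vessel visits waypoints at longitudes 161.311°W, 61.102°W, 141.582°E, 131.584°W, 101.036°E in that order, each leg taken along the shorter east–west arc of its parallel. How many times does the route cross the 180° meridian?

3

Leg 1: -161.311° → -61.102°, shortest Δλ = 100.209° (east) — does not cross 180°.
Leg 2: -61.102° → +141.582°, shortest Δλ = -157.316° (west) — crosses 180°.
Leg 3: +141.582° → -131.584°, shortest Δλ = 86.834° (east) — crosses 180°.
Leg 4: -131.584° → +101.036°, shortest Δλ = -127.38° (west) — crosses 180°.
Total crossings: 3.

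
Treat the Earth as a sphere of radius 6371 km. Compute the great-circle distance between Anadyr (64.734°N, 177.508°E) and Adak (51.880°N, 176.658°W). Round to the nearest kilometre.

1468 km

Δλ = -176.658 − 177.508 = -354.166°; wrapped into (−180°, 180°]: 5.834°.
Δφ = 51.880 − 64.734 = -12.854°.
a = sin²(Δφ/2) + cos φ₁ · cos φ₂ · sin²(Δλ/2) = 0.013212.
c = 2·atan2(√a, √(1−a)) = 0.23040 rad → d = 6371·c ≈ 1467.87 km.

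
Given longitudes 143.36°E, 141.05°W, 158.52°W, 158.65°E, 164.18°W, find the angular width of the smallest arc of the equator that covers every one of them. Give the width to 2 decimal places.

Sort the longitudes: -164.18°, -158.52°, -141.05°, +143.36°, +158.65°.
Eastward gaps between consecutive values (wrapping around): 5.66°, 17.47°, 284.41°, 15.29°, 37.17°.
Largest gap = 284.41° ⇒ minimal covering band is its complement: 360° − 284.41° = 75.59°.
Band runs from +143.36° eastward to -141.05°, crossing the antimeridian.

75.59°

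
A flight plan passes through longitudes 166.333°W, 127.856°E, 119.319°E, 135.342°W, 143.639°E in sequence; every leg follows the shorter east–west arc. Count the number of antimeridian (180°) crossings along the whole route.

Leg 1: -166.333° → +127.856°, shortest Δλ = -65.811° (west) — crosses 180°.
Leg 2: +127.856° → +119.319°, shortest Δλ = -8.537° (west) — does not cross 180°.
Leg 3: +119.319° → -135.342°, shortest Δλ = 105.339° (east) — crosses 180°.
Leg 4: -135.342° → +143.639°, shortest Δλ = -81.019° (west) — crosses 180°.
Total crossings: 3.

3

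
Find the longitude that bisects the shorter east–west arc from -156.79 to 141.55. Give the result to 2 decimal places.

+172.38°

Signed shortest Δλ from -156.79° to +141.55° is -61.66°.
Midpoint longitude = -156.79° + (-61.66°)/2 = -156.79° − 30.83° = -187.62°.
Normalise into (−180°, 180°]: +172.38°.
(The naïve average (-156.79 + +141.55)/2 = -7.62° is on the wrong side of the globe.)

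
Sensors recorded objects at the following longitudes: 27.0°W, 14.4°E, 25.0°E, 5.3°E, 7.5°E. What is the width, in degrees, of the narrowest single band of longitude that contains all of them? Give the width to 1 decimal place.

Sort the longitudes: -27.0°, +5.3°, +7.5°, +14.4°, +25.0°.
Eastward gaps between consecutive values (wrapping around): 32.3°, 2.2°, 6.9°, 10.6°, 308.0°.
Largest gap = 308.0° ⇒ minimal covering band is its complement: 360° − 308.0° = 52.0°.
Band runs from -27.0° eastward to +25.0°.

52.0°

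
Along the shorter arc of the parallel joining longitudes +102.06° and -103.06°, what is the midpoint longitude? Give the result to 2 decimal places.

Signed shortest Δλ from +102.06° to -103.06° is +154.88°.
Midpoint longitude = +102.06° + (+154.88°)/2 = +102.06° + 77.44° = +179.50°.
(The naïve average (+102.06 + -103.06)/2 = -0.5° is on the wrong side of the globe.)

+179.50°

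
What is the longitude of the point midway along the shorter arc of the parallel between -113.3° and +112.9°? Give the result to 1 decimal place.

Signed shortest Δλ from -113.3° to +112.9° is -133.8°.
Midpoint longitude = -113.3° + (-133.8°)/2 = -113.3° − 66.9° = -180.2°.
Normalise into (−180°, 180°]: +179.8°.
(The naïve average (-113.3 + +112.9)/2 = -0.2° is on the wrong side of the globe.)

+179.8°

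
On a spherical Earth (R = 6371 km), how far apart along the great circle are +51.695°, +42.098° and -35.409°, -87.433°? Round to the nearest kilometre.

15669 km

Δλ = -87.433 − 42.098 = -129.531°.
Δφ = -35.409 − 51.695 = -87.104°.
a = sin²(Δφ/2) + cos φ₁ · cos φ₂ · sin²(Δλ/2) = 0.888116.
c = 2·atan2(√a, √(1−a)) = 2.45946 rad → d = 6371·c ≈ 15669.24 km.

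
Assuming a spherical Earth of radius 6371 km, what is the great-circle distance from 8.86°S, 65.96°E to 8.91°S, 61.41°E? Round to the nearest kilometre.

500 km

Δλ = 61.41 − 65.96 = -4.55°.
Δφ = -8.91 − -8.86 = -0.05°.
a = sin²(Δφ/2) + cos φ₁ · cos φ₂ · sin²(Δλ/2) = 0.001538.
c = 2·atan2(√a, √(1−a)) = 0.07846 rad → d = 6371·c ≈ 499.89 km.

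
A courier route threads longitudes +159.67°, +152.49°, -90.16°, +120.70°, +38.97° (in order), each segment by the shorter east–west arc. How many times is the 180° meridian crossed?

2

Leg 1: +159.67° → +152.49°, shortest Δλ = -7.18° (west) — does not cross 180°.
Leg 2: +152.49° → -90.16°, shortest Δλ = 117.35° (east) — crosses 180°.
Leg 3: -90.16° → +120.70°, shortest Δλ = -149.14° (west) — crosses 180°.
Leg 4: +120.70° → +38.97°, shortest Δλ = -81.73° (west) — does not cross 180°.
Total crossings: 2.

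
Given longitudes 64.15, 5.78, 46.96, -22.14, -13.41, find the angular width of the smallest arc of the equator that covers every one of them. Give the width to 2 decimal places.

Sort the longitudes: -22.14°, -13.41°, +5.78°, +46.96°, +64.15°.
Eastward gaps between consecutive values (wrapping around): 8.73°, 19.19°, 41.18°, 17.19°, 273.71°.
Largest gap = 273.71° ⇒ minimal covering band is its complement: 360° − 273.71° = 86.29°.
Band runs from -22.14° eastward to +64.15°.

86.29°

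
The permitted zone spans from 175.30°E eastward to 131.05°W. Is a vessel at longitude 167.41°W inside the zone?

Band width going east from +175.30° to -131.05°: ((-131.05 − 175.30) mod 360) = 53.65°.
Offset of -167.41° east of the west edge: ((-167.41 − 175.30) mod 360) = 17.29°.
17.29° ≤ 53.65° ⇒ inside.

Yes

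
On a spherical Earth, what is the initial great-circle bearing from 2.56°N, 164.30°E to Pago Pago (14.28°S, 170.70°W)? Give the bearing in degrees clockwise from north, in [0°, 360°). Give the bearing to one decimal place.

124.9°

Δλ = -170.70 − 164.30 = -335.00°; wrapped into (−180°, 180°]: 25.00°.
θ = atan2( sin Δλ · cos φ₂ , cos φ₁ · sin φ₂ − sin φ₁ · cos φ₂ · cos Δλ )
  = atan2(0.40956, -0.28564) = 124.894° → normalised to [0°, 360°): 124.894°.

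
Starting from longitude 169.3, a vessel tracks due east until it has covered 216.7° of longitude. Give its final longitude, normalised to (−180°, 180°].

Start at +169.3°; shift +216.7° → +386.0°.
+386.0° lies outside (−180°, 180°]; subtract 360° → +26.0°.

+26.0°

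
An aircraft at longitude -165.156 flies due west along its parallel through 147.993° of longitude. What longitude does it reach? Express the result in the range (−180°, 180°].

Start at -165.156°; shift −147.993° → -313.149°.
-313.149° lies outside (−180°, 180°]; add 360° → +46.851°.

+46.851°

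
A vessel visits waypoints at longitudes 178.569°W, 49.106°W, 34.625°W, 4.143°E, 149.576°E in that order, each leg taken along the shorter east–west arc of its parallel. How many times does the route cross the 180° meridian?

0

Leg 1: -178.569° → -49.106°, shortest Δλ = 129.463° (east) — does not cross 180°.
Leg 2: -49.106° → -34.625°, shortest Δλ = 14.481° (east) — does not cross 180°.
Leg 3: -34.625° → +4.143°, shortest Δλ = 38.768° (east) — does not cross 180°.
Leg 4: +4.143° → +149.576°, shortest Δλ = 145.433° (east) — does not cross 180°.
Total crossings: 0.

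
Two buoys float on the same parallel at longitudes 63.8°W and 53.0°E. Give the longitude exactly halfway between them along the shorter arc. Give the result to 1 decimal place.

5.4°W

Signed shortest Δλ from -63.8° to +53.0° is +116.8°.
Midpoint longitude = -63.8° + (+116.8°)/2 = -63.8° + 58.4° = -5.4°.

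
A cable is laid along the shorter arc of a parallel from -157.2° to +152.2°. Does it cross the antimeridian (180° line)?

Yes

Naïve |152.2 − -157.2| = 309.4° > 180°, so the shorter arc goes the other way round — across 180°.
Signed shortest Δλ = ((152.2 − -157.2 + 180) mod 360) − 180 = -50.6°.
Going west by 50.6° from -157.2° passes through 180° before reaching +152.2°.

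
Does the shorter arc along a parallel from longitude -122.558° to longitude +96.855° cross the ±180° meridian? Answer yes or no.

Yes

Naïve |96.855 − -122.558| = 219.413° > 180°, so the shorter arc goes the other way round — across 180°.
Signed shortest Δλ = ((96.855 − -122.558 + 180) mod 360) − 180 = -140.587°.
Going west by 140.587° from -122.558° passes through 180° before reaching +96.855°.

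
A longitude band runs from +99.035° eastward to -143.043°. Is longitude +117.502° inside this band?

Yes

Band width going east from +99.035° to -143.043°: ((-143.043 − 99.035) mod 360) = 117.922°.
Offset of +117.502° east of the west edge: ((117.502 − 99.035) mod 360) = 18.467°.
18.467° ≤ 117.922° ⇒ inside.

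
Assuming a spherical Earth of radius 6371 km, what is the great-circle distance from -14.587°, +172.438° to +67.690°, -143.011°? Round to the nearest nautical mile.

5305 nmi

Δλ = -143.011 − 172.438 = -315.449°; wrapped into (−180°, 180°]: 44.551°.
Δφ = 67.690 − -14.587 = 82.277°.
a = sin²(Δφ/2) + cos φ₁ · cos φ₂ · sin²(Δλ/2) = 0.485596.
c = 2·atan2(√a, √(1−a)) = 1.54198 rad → d = 6371·c ≈ 9823.98 km ≈ 5304.53 nmi.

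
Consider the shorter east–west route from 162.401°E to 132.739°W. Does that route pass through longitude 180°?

Naïve |-132.739 − 162.401| = 295.14° > 180°, so the shorter arc goes the other way round — across 180°.
Signed shortest Δλ = ((-132.739 − 162.401 + 180) mod 360) − 180 = 64.86°.
Going east by 64.86° from +162.401° passes through 180° before reaching -132.739°.

Yes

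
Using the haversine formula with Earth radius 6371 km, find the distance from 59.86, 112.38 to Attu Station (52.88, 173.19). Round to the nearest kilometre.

3685 km

Δλ = 173.19 − 112.38 = 60.81°.
Δφ = 52.88 − 59.86 = -6.98°.
a = sin²(Δφ/2) + cos φ₁ · cos φ₂ · sin²(Δλ/2) = 0.081323.
c = 2·atan2(√a, √(1−a)) = 0.57837 rad → d = 6371·c ≈ 3684.80 km.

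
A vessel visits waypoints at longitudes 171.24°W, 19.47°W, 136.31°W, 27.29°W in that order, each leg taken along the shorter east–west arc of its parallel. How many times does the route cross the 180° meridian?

0

Leg 1: -171.24° → -19.47°, shortest Δλ = 151.77° (east) — does not cross 180°.
Leg 2: -19.47° → -136.31°, shortest Δλ = -116.84° (west) — does not cross 180°.
Leg 3: -136.31° → -27.29°, shortest Δλ = 109.02° (east) — does not cross 180°.
Total crossings: 0.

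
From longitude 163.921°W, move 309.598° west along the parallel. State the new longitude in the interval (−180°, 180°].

113.519°W

Start at -163.921°; shift −309.598° → -473.519°.
-473.519° lies outside (−180°, 180°]; add 360° → -113.519°.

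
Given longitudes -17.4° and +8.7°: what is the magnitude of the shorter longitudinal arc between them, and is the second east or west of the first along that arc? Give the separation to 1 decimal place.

26.1° east

Raw difference: 8.7 − -17.4 = 26.1°.
Normalise into (−180°, 180°]: 26.1° stays 26.1°.
Positive ⇒ the second point lies to the east; separation 26.1°.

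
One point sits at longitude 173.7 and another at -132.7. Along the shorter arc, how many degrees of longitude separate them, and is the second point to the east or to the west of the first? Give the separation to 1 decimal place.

53.6° east

Raw difference: -132.7 − 173.7 = -306.4°.
Normalise into (−180°, 180°]: -306.4° + 360° = 53.6°.
Positive ⇒ the second point lies to the east; separation 53.6°.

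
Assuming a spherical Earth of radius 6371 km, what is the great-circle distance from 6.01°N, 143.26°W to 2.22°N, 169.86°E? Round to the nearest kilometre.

Δλ = 169.86 − -143.26 = 313.12°; wrapped into (−180°, 180°]: -46.88°.
Δφ = 2.22 − 6.01 = -3.79°.
a = sin²(Δφ/2) + cos φ₁ · cos φ₂ · sin²(Δλ/2) = 0.158341.
c = 2·atan2(√a, √(1−a)) = 0.81850 rad → d = 6371·c ≈ 5214.66 km.

5215 km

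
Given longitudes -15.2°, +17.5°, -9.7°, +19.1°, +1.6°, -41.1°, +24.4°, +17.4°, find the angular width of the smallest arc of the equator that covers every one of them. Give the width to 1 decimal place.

Sort the longitudes: -41.1°, -15.2°, -9.7°, +1.6°, +17.4°, +17.5°, +19.1°, +24.4°.
Eastward gaps between consecutive values (wrapping around): 25.9°, 5.5°, 11.3°, 15.8°, 0.1°, 1.6°, 5.3°, 294.5°.
Largest gap = 294.5° ⇒ minimal covering band is its complement: 360° − 294.5° = 65.5°.
Band runs from -41.1° eastward to +24.4°.

65.5°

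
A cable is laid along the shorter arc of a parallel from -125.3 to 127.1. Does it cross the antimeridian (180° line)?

Yes

Naïve |127.1 − -125.3| = 252.4° > 180°, so the shorter arc goes the other way round — across 180°.
Signed shortest Δλ = ((127.1 − -125.3 + 180) mod 360) − 180 = -107.6°.
Going west by 107.6° from -125.3° passes through 180° before reaching +127.1°.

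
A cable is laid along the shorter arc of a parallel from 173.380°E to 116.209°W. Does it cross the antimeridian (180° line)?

Yes

Naïve |-116.209 − 173.380| = 289.589° > 180°, so the shorter arc goes the other way round — across 180°.
Signed shortest Δλ = ((-116.209 − 173.380 + 180) mod 360) − 180 = 70.411°.
Going east by 70.411° from +173.380° passes through 180° before reaching -116.209°.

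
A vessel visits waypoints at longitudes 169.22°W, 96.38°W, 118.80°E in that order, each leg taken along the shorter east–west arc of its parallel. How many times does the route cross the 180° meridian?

Leg 1: -169.22° → -96.38°, shortest Δλ = 72.84° (east) — does not cross 180°.
Leg 2: -96.38° → +118.80°, shortest Δλ = -144.82° (west) — crosses 180°.
Total crossings: 1.

1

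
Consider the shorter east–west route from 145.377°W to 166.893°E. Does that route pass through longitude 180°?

Naïve |166.893 − -145.377| = 312.27° > 180°, so the shorter arc goes the other way round — across 180°.
Signed shortest Δλ = ((166.893 − -145.377 + 180) mod 360) − 180 = -47.73°.
Going west by 47.73° from -145.377° passes through 180° before reaching +166.893°.

Yes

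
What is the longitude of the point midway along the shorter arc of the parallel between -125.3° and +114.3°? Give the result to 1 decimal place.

+174.5°

Signed shortest Δλ from -125.3° to +114.3° is -120.4°.
Midpoint longitude = -125.3° + (-120.4°)/2 = -125.3° − 60.2° = -185.5°.
Normalise into (−180°, 180°]: +174.5°.
(The naïve average (-125.3 + +114.3)/2 = -5.5° is on the wrong side of the globe.)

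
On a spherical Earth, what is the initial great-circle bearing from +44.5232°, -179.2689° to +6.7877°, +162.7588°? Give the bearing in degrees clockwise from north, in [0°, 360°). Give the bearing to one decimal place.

207.9°

Δλ = 162.7588 − -179.2689 = 342.0277°; wrapped into (−180°, 180°]: -17.9723°.
θ = atan2( sin Δλ · cos φ₂ , cos φ₁ · sin φ₂ − sin φ₁ · cos φ₂ · cos Δλ )
  = atan2(-0.30639, -0.57804) = -152.074° → normalised to [0°, 360°): 207.926°.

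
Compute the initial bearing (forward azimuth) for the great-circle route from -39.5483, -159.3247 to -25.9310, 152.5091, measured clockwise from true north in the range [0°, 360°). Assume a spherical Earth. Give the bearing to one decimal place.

273.8°

Δλ = 152.5091 − -159.3247 = 311.8338°; wrapped into (−180°, 180°]: -48.1662°.
θ = atan2( sin Δλ · cos φ₂ , cos φ₁ · sin φ₂ − sin φ₁ · cos φ₂ · cos Δλ )
  = atan2(-0.67007, 0.04474) = -86.180° → normalised to [0°, 360°): 273.820°.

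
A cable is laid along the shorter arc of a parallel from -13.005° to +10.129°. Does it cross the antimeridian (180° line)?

No

Signed shortest Δλ = ((10.129 − -13.005 + 180) mod 360) − 180 = 23.134°.
Going east by 23.134° from -13.005° reaches +10.129° without touching 180°.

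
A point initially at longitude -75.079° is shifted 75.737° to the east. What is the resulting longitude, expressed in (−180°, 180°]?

Start at -75.079°; shift +75.737° → +0.658°.
+0.658° already lies in (−180°, 180°].

+0.658°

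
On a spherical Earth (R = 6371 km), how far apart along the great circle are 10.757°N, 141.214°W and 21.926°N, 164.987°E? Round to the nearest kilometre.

5844 km

Δλ = 164.987 − -141.214 = 306.201°; wrapped into (−180°, 180°]: -53.799°.
Δφ = 21.926 − 10.757 = 11.169°.
a = sin²(Δφ/2) + cos φ₁ · cos φ₂ · sin²(Δλ/2) = 0.196017.
c = 2·atan2(√a, √(1−a)) = 0.91730 rad → d = 6371·c ≈ 5844.13 km.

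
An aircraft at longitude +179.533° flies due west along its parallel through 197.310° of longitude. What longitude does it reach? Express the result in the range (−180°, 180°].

Start at +179.533°; shift −197.310° → -17.777°.
-17.777° already lies in (−180°, 180°].

-17.777°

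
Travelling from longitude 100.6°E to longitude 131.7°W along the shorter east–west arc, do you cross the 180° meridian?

Yes

Naïve |-131.7 − 100.6| = 232.3° > 180°, so the shorter arc goes the other way round — across 180°.
Signed shortest Δλ = ((-131.7 − 100.6 + 180) mod 360) − 180 = 127.7°.
Going east by 127.7° from +100.6° passes through 180° before reaching -131.7°.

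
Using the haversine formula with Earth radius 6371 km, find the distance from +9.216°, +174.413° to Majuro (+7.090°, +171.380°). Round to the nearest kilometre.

409 km

Δλ = 171.380 − 174.413 = -3.033°.
Δφ = 7.090 − 9.216 = -2.126°.
a = sin²(Δφ/2) + cos φ₁ · cos φ₂ · sin²(Δλ/2) = 0.001030.
c = 2·atan2(√a, √(1−a)) = 0.06421 rad → d = 6371·c ≈ 409.05 km.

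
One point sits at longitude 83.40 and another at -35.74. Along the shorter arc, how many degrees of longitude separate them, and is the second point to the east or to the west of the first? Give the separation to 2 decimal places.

119.14° west

Raw difference: -35.74 − 83.40 = -119.14°.
Normalise into (−180°, 180°]: -119.14° stays -119.14°.
Negative ⇒ the second point lies to the west; separation 119.14°.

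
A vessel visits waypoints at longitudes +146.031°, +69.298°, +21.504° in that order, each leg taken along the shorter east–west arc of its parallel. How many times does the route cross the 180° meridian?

0

Leg 1: +146.031° → +69.298°, shortest Δλ = -76.733° (west) — does not cross 180°.
Leg 2: +69.298° → +21.504°, shortest Δλ = -47.794° (west) — does not cross 180°.
Total crossings: 0.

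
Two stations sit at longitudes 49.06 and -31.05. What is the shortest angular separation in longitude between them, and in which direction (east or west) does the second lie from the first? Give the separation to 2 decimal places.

Raw difference: -31.05 − 49.06 = -80.11°.
Normalise into (−180°, 180°]: -80.11° stays -80.11°.
Negative ⇒ the second point lies to the west; separation 80.11°.

80.11° west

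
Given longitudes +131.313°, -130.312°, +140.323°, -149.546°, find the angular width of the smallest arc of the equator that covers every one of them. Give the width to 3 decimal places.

98.375°

Sort the longitudes: -149.546°, -130.312°, +131.313°, +140.323°.
Eastward gaps between consecutive values (wrapping around): 19.234°, 261.625°, 9.010°, 70.131°.
Largest gap = 261.625° ⇒ minimal covering band is its complement: 360° − 261.625° = 98.375°.
Band runs from +131.313° eastward to -130.312°, crossing the antimeridian.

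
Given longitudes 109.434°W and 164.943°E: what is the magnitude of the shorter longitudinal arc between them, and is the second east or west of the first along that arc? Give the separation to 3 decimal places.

Raw difference: 164.943 − -109.434 = 274.377°.
Normalise into (−180°, 180°]: 274.377° − 360° = -85.623°.
Negative ⇒ the second point lies to the west; separation 85.623°.

85.623° west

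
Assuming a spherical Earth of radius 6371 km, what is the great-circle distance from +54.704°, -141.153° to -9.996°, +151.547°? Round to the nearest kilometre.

9511 km

Δλ = 151.547 − -141.153 = 292.700°; wrapped into (−180°, 180°]: -67.300°.
Δφ = -9.996 − 54.704 = -64.700°.
a = sin²(Δφ/2) + cos φ₁ · cos φ₂ · sin²(Δλ/2) = 0.461040.
c = 2·atan2(√a, √(1−a)) = 1.49280 rad → d = 6371·c ≈ 9510.61 km.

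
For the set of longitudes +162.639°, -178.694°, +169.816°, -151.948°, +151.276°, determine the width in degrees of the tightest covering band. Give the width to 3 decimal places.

56.776°

Sort the longitudes: -178.694°, -151.948°, +151.276°, +162.639°, +169.816°.
Eastward gaps between consecutive values (wrapping around): 26.746°, 303.224°, 11.363°, 7.177°, 11.490°.
Largest gap = 303.224° ⇒ minimal covering band is its complement: 360° − 303.224° = 56.776°.
Band runs from +151.276° eastward to -151.948°, crossing the antimeridian.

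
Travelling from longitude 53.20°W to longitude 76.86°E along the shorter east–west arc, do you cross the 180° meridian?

Signed shortest Δλ = ((76.86 − -53.20 + 180) mod 360) − 180 = 130.06°.
Going east by 130.06° from -53.20° reaches +76.86° without touching 180°.

No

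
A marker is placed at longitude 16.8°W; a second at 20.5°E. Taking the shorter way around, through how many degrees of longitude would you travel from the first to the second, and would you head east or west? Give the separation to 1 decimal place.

37.3° east

Raw difference: 20.5 − -16.8 = 37.3°.
Normalise into (−180°, 180°]: 37.3° stays 37.3°.
Positive ⇒ the second point lies to the east; separation 37.3°.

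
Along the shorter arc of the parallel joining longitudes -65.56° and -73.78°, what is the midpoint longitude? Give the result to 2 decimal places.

Signed shortest Δλ from -65.56° to -73.78° is -8.22°.
Midpoint longitude = -65.56° + (-8.22°)/2 = -65.56° − 4.11° = -69.67°.

-69.67°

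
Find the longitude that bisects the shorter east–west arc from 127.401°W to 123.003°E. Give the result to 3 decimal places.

Signed shortest Δλ from -127.401° to +123.003° is -109.596°.
Midpoint longitude = -127.401° + (-109.596°)/2 = -127.401° − 54.798° = -182.199°.
Normalise into (−180°, 180°]: +177.801°.
(The naïve average (-127.401 + +123.003)/2 = -2.199° is on the wrong side of the globe.)

177.801°E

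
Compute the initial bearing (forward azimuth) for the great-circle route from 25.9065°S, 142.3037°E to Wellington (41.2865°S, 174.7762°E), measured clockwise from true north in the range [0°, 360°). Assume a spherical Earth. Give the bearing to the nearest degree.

128°

Δλ = 174.7762 − 142.3037 = 32.4725°.
θ = atan2( sin Δλ · cos φ₂ , cos φ₁ · sin φ₂ − sin φ₁ · cos φ₂ · cos Δλ )
  = atan2(0.40343, -0.31655) = 128.119° → normalised to [0°, 360°): 128.119°.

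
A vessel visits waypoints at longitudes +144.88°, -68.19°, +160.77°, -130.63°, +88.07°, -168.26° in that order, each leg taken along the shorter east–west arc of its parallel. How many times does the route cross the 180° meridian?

5

Leg 1: +144.88° → -68.19°, shortest Δλ = 146.93° (east) — crosses 180°.
Leg 2: -68.19° → +160.77°, shortest Δλ = -131.04° (west) — crosses 180°.
Leg 3: +160.77° → -130.63°, shortest Δλ = 68.6° (east) — crosses 180°.
Leg 4: -130.63° → +88.07°, shortest Δλ = -141.3° (west) — crosses 180°.
Leg 5: +88.07° → -168.26°, shortest Δλ = 103.67° (east) — crosses 180°.
Total crossings: 5.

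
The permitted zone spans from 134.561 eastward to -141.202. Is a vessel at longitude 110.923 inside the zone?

Band width going east from +134.561° to -141.202°: ((-141.202 − 134.561) mod 360) = 84.237°.
Offset of +110.923° east of the west edge: ((110.923 − 134.561) mod 360) = 336.362°.
336.362° > 84.237° ⇒ outside.

No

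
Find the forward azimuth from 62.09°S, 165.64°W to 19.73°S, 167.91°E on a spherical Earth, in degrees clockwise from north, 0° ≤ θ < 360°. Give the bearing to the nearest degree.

Δλ = 167.91 − -165.64 = 333.55°; wrapped into (−180°, 180°]: -26.45°.
θ = atan2( sin Δλ · cos φ₂ , cos φ₁ · sin φ₂ − sin φ₁ · cos φ₂ · cos Δλ )
  = atan2(-0.41927, 0.58672) = -35.550° → normalised to [0°, 360°): 324.450°.

324°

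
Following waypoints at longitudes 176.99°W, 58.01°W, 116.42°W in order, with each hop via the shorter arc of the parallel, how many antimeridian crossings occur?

Leg 1: -176.99° → -58.01°, shortest Δλ = 118.98° (east) — does not cross 180°.
Leg 2: -58.01° → -116.42°, shortest Δλ = -58.41° (west) — does not cross 180°.
Total crossings: 0.

0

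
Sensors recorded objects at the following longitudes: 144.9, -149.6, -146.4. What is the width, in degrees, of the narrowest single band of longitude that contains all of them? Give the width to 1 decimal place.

68.7°

Sort the longitudes: -149.6°, -146.4°, +144.9°.
Eastward gaps between consecutive values (wrapping around): 3.2°, 291.3°, 65.5°.
Largest gap = 291.3° ⇒ minimal covering band is its complement: 360° − 291.3° = 68.7°.
Band runs from +144.9° eastward to -146.4°, crossing the antimeridian.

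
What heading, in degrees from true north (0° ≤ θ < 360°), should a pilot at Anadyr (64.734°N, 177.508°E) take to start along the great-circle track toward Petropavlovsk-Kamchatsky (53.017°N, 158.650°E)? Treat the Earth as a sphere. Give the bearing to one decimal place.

Δλ = 158.650 − 177.508 = -18.858°.
θ = atan2( sin Δλ · cos φ₂ , cos φ₁ · sin φ₂ − sin φ₁ · cos φ₂ · cos Δλ )
  = atan2(-0.19444, -0.17388) = -131.804° → normalised to [0°, 360°): 228.196°.

228.2°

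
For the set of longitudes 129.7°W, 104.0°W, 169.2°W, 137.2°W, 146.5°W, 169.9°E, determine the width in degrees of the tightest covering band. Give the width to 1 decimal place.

86.1°

Sort the longitudes: -169.2°, -146.5°, -137.2°, -129.7°, -104.0°, +169.9°.
Eastward gaps between consecutive values (wrapping around): 22.7°, 9.3°, 7.5°, 25.7°, 273.9°, 20.9°.
Largest gap = 273.9° ⇒ minimal covering band is its complement: 360° − 273.9° = 86.1°.
Band runs from +169.9° eastward to -104.0°, crossing the antimeridian.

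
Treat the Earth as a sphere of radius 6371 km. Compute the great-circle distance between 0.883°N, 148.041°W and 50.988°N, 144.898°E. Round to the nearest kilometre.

8350 km

Δλ = 144.898 − -148.041 = 292.939°; wrapped into (−180°, 180°]: -67.061°.
Δφ = 50.988 − 0.883 = 50.105°.
a = sin²(Δφ/2) + cos φ₁ · cos φ₂ · sin²(Δλ/2) = 0.371357.
c = 2·atan2(√a, √(1−a)) = 1.31058 rad → d = 6371·c ≈ 8349.72 km.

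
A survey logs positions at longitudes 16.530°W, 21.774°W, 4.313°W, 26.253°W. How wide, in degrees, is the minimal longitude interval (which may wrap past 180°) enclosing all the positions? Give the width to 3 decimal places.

Sort the longitudes: -26.253°, -21.774°, -16.530°, -4.313°.
Eastward gaps between consecutive values (wrapping around): 4.479°, 5.244°, 12.217°, 338.060°.
Largest gap = 338.060° ⇒ minimal covering band is its complement: 360° − 338.060° = 21.940°.
Band runs from -26.253° eastward to -4.313°.

21.940°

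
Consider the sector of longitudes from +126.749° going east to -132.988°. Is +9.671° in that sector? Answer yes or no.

No

Band width going east from +126.749° to -132.988°: ((-132.988 − 126.749) mod 360) = 100.263°.
Offset of +9.671° east of the west edge: ((9.671 − 126.749) mod 360) = 242.922°.
242.922° > 100.263° ⇒ outside.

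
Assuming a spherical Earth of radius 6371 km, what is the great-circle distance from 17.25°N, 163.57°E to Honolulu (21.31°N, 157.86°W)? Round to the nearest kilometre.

Δλ = -157.86 − 163.57 = -321.43°; wrapped into (−180°, 180°]: 38.57°.
Δφ = 21.31 − 17.25 = 4.06°.
a = sin²(Δφ/2) + cos φ₁ · cos φ₂ · sin²(Δλ/2) = 0.098303.
c = 2·atan2(√a, √(1−a)) = 0.63782 rad → d = 6371·c ≈ 4063.56 km.

4064 km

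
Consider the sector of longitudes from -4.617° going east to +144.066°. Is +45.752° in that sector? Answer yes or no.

Yes

Band width going east from -4.617° to +144.066°: ((144.066 − -4.617) mod 360) = 148.683°.
Offset of +45.752° east of the west edge: ((45.752 − -4.617) mod 360) = 50.369°.
50.369° ≤ 148.683° ⇒ inside.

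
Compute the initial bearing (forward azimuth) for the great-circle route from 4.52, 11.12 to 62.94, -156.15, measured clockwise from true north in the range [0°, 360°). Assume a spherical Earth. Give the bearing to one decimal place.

353.8°

Δλ = -156.15 − 11.12 = -167.27°.
θ = atan2( sin Δλ · cos φ₂ , cos φ₁ · sin φ₂ − sin φ₁ · cos φ₂ · cos Δλ )
  = atan2(-0.10025, 0.92273) = -6.200° → normalised to [0°, 360°): 353.800°.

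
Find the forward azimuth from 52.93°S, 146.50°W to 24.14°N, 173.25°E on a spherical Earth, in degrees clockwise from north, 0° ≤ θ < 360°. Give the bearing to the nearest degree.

324°

Δλ = 173.25 − -146.50 = 319.75°; wrapped into (−180°, 180°]: -40.25°.
θ = atan2( sin Δλ · cos φ₂ , cos φ₁ · sin φ₂ − sin φ₁ · cos φ₂ · cos Δλ )
  = atan2(-0.58962, 0.80225) = -36.314° → normalised to [0°, 360°): 323.686°.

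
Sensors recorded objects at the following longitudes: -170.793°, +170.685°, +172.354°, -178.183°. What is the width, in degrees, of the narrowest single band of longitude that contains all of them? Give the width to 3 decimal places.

18.522°

Sort the longitudes: -178.183°, -170.793°, +170.685°, +172.354°.
Eastward gaps between consecutive values (wrapping around): 7.390°, 341.478°, 1.669°, 9.463°.
Largest gap = 341.478° ⇒ minimal covering band is its complement: 360° − 341.478° = 18.522°.
Band runs from +170.685° eastward to -170.793°, crossing the antimeridian.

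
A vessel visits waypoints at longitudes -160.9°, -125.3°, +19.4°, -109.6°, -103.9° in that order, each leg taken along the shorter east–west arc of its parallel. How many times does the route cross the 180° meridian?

0

Leg 1: -160.9° → -125.3°, shortest Δλ = 35.6° (east) — does not cross 180°.
Leg 2: -125.3° → +19.4°, shortest Δλ = 144.7° (east) — does not cross 180°.
Leg 3: +19.4° → -109.6°, shortest Δλ = -129.0° (west) — does not cross 180°.
Leg 4: -109.6° → -103.9°, shortest Δλ = 5.7° (east) — does not cross 180°.
Total crossings: 0.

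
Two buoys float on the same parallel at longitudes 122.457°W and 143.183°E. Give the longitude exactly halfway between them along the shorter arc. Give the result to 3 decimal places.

169.637°W

Signed shortest Δλ from -122.457° to +143.183° is -94.360°.
Midpoint longitude = -122.457° + (-94.360°)/2 = -122.457° − 47.180° = -169.637°.
(The naïve average (-122.457 + +143.183)/2 = 10.363° is on the wrong side of the globe.)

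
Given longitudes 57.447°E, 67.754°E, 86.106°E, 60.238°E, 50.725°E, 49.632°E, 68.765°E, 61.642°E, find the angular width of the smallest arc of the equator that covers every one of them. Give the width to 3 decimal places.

Sort the longitudes: +49.632°, +50.725°, +57.447°, +60.238°, +61.642°, +67.754°, +68.765°, +86.106°.
Eastward gaps between consecutive values (wrapping around): 1.093°, 6.722°, 2.791°, 1.404°, 6.112°, 1.011°, 17.341°, 323.526°.
Largest gap = 323.526° ⇒ minimal covering band is its complement: 360° − 323.526° = 36.474°.
Band runs from +49.632° eastward to +86.106°.

36.474°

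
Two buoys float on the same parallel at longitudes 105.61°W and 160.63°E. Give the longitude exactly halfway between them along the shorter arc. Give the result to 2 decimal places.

Signed shortest Δλ from -105.61° to +160.63° is -93.76°.
Midpoint longitude = -105.61° + (-93.76°)/2 = -105.61° − 46.88° = -152.49°.
(The naïve average (-105.61 + +160.63)/2 = 27.51° is on the wrong side of the globe.)

152.49°W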